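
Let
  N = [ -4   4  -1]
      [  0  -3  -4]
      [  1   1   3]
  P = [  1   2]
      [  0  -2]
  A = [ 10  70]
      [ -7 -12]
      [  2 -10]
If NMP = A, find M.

M = [[3, 5], [5, -1], [-2, 1]]

Left-multiply by N⁻¹ and right-multiply by P⁻¹: M = N⁻¹AP⁻¹.
N has determinant 1; N⁻¹ = [[-5, -13, -19], [-4, -11, -16], [3, 8, 12]].
P has determinant -2; P⁻¹ = [[1, 1], [0, -1/2]].
N⁻¹A = [[3, -4], [5, 12], [-2, -6]].
M = (N⁻¹A)P⁻¹ = [[3, 5], [5, -1], [-2, 1]].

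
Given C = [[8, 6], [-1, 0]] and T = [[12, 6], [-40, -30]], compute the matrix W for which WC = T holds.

W = [[1, -4], [-5, 0]]

Since C sits to the right of W, W = TC⁻¹.
C has determinant 6; C⁻¹ = [[0, -1], [1/6, 4/3]].
W = TC⁻¹ = [[12, 6], [-40, -30]] · [[0, -1], [1/6, 4/3]] = [[1, -4], [-5, 0]].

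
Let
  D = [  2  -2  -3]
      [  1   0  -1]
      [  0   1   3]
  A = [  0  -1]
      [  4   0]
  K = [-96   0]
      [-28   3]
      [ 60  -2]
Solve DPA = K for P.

Isolating P: multiply by D⁻¹ from the left and A⁻¹ from the right, so P = D⁻¹KA⁻¹.
det D = 5; the adjugate gives D⁻¹ = [[1/5, 3/5, 2/5], [-3/5, 6/5, -1/5], [1/5, -2/5, 2/5]].
det A = 4; the adjugate gives A⁻¹ = [[0, 1/4], [-1, 0]].
D⁻¹K = [[-12, 1], [12, 4], [16, -2]].
P = (D⁻¹K)A⁻¹ = [[-1, -3], [-4, 3], [2, 4]].

P = [[-1, -3], [-4, 3], [2, 4]]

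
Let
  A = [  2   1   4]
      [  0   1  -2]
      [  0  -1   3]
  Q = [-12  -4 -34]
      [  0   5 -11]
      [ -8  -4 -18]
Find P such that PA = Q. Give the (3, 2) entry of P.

-2

Right-multiplying both sides by A⁻¹ gives P = QA⁻¹.
det A = 2, so A⁻¹ = [[1/2, -7/2, -3], [0, 3, 2], [0, 1, 1]].
P = QA⁻¹ = [[-12, -4, -34], [0, 5, -11], [-8, -4, -18]] · [[1/2, -7/2, -3], [0, 3, 2], [0, 1, 1]] = [[-6, -4, -6], [0, 4, -1], [-4, -2, -2]].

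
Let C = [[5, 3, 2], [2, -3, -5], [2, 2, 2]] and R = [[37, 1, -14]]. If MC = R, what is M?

M = [[3, 6, 5]]

Right-multiplying both sides by C⁻¹ gives M = RC⁻¹.
det C = -2; the adjugate gives C⁻¹ = [[-2, 1, 9/2], [7, -3, -29/2], [-5, 2, 21/2]].
M = RC⁻¹ = [[37, 1, -14]] · [[-2, 1, 9/2], [7, -3, -29/2], [-5, 2, 21/2]] = [[3, 6, 5]].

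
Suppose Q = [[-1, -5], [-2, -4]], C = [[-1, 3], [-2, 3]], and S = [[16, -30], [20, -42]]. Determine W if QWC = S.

W = [[4, 1], [0, 1]]

W = Q⁻¹SC⁻¹ (apply Q⁻¹ on the left and C⁻¹ on the right).
det Q = -6, so Q⁻¹ = [[2/3, -5/6], [-1/3, 1/6]].
C has determinant 3; C⁻¹ = [[1, -1], [2/3, -1/3]].
Q⁻¹S = [[-6, 15], [-2, 3]].
W = (Q⁻¹S)C⁻¹ = [[4, 1], [0, 1]].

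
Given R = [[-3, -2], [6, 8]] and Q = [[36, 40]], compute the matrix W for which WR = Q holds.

R is on the right of W, so right-multiply by R⁻¹: W = QR⁻¹.
det R = -12; the adjugate gives R⁻¹ = [[-2/3, -1/6], [1/2, 1/4]].
W = QR⁻¹ = [[36, 40]] · [[-2/3, -1/6], [1/2, 1/4]] = [[-4, 4]].

W = [[-4, 4]]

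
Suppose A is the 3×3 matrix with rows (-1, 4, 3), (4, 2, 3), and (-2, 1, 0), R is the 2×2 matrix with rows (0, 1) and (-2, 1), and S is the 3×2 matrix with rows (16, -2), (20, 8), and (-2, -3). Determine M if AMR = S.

M = [[4, 0], [4, 1], [-2, -4]]

M = A⁻¹SR⁻¹ (apply A⁻¹ on the left and R⁻¹ on the right).
det A = 3; the adjugate gives A⁻¹ = [[-1, 1, 2], [-2, 2, 5], [8/3, -7/3, -6]].
R has determinant 2; R⁻¹ = [[1/2, -1/2], [1, 0]].
A⁻¹S = [[0, 4], [-2, 5], [8, -6]].
M = (A⁻¹S)R⁻¹ = [[4, 0], [4, 1], [-2, -4]].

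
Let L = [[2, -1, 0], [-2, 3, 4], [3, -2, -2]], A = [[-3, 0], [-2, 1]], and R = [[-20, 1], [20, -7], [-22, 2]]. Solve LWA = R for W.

Isolating W: multiply by L⁻¹ from the left and A⁻¹ from the right, so W = L⁻¹RA⁻¹.
det L = -4; the adjugate gives L⁻¹ = [[-1/2, 1/2, 1], [-2, 1, 2], [5/4, -1/4, -1]].
det A = -3; the adjugate gives A⁻¹ = [[-1/3, 0], [-2/3, 1]].
L⁻¹R = [[-2, -2], [16, -5], [-8, 1]].
W = (L⁻¹R)A⁻¹ = [[2, -2], [-2, -5], [2, 1]].

W = [[2, -2], [-2, -5], [2, 1]]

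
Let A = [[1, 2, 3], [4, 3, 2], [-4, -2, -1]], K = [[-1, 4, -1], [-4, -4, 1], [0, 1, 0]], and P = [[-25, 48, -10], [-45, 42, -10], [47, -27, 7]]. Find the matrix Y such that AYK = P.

Y = [[4, 3, -1], [-3, -3, 0], [5, 2, 3]]

Y = A⁻¹PK⁻¹ (apply A⁻¹ on the left and K⁻¹ on the right).
det A = 5; the adjugate gives A⁻¹ = [[1/5, -4/5, -1], [-4/5, 11/5, 2], [4/5, -6/5, -1]].
K has determinant 5; K⁻¹ = [[-1/5, -1/5, 0], [0, 0, 1], [-4/5, 1/5, 4]].
A⁻¹P = [[-16, 3, -1], [15, 0, 0], [-13, 15, -3]].
Y = (A⁻¹P)K⁻¹ = [[4, 3, -1], [-3, -3, 0], [5, 2, 3]].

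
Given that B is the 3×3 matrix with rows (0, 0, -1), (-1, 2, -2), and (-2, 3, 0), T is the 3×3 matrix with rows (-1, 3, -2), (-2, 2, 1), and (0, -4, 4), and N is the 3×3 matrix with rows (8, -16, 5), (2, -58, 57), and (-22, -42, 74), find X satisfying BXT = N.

X = [[-4, 1, -4], [-2, 4, 3], [2, 3, -1]]

Isolating X: multiply by B⁻¹ from the left and T⁻¹ from the right, so X = B⁻¹NT⁻¹.
B has determinant -1; B⁻¹ = [[-6, 3, -2], [-4, 2, -1], [-1, 0, 0]].
det T = -4; the adjugate gives T⁻¹ = [[-3, 1, -7/4], [-2, 1, -5/4], [-2, 1, -1]].
B⁻¹N = [[2, 6, -7], [-6, -10, 20], [-8, 16, -5]].
X = (B⁻¹N)T⁻¹ = [[-4, 1, -4], [-2, 4, 3], [2, 3, -1]].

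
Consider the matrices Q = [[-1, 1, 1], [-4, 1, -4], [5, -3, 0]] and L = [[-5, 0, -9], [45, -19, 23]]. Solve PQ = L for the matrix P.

Since Q sits to the right of P, P = LQ⁻¹.
det Q = -1; the adjugate gives Q⁻¹ = [[12, 3, 5], [20, 5, 8], [-7, -2, -3]].
P = LQ⁻¹ = [[-5, 0, -9], [45, -19, 23]] · [[12, 3, 5], [20, 5, 8], [-7, -2, -3]] = [[3, 3, 2], [-1, -6, 4]].

P = [[3, 3, 2], [-1, -6, 4]]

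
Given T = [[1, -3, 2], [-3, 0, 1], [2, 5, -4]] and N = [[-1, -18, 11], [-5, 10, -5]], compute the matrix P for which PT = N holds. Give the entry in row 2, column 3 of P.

Since T sits to the right of P, P = NT⁻¹.
T has determinant -5; T⁻¹ = [[1, 2/5, 3/5], [2, 8/5, 7/5], [3, 11/5, 9/5]].
P = NT⁻¹ = [[-1, -18, 11], [-5, 10, -5]] · [[1, 2/5, 3/5], [2, 8/5, 7/5], [3, 11/5, 9/5]] = [[-4, -5, -6], [0, 3, 2]].

2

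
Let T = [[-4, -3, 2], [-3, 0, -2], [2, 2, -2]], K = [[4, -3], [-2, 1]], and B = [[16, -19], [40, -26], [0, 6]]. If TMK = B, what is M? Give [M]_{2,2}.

-2

M = T⁻¹BK⁻¹ (apply T⁻¹ on the left and K⁻¹ on the right).
T has determinant 2; T⁻¹ = [[2, -1, 3], [-5, 2, -7], [-3, 1, -9/2]].
det K = -2, so K⁻¹ = [[-1/2, -3/2], [-1, -2]].
T⁻¹B = [[-8, 6], [0, 1], [-8, 4]].
M = (T⁻¹B)K⁻¹ = [[-2, 0], [-1, -2], [0, 4]].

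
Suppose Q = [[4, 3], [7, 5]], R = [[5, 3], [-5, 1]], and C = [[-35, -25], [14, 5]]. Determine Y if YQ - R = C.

Y = [[-4, -2], [-3, 3]]

YQ = C + R = [[-30, -22], [9, 6]].
Q is on the right of Y, so right-multiply by Q⁻¹: Y = (C + R)Q⁻¹.
det Q = -1, so Q⁻¹ = [[-5, 3], [7, -4]].
Y = (C + R)Q⁻¹ = [[-4, -2], [-3, 3]].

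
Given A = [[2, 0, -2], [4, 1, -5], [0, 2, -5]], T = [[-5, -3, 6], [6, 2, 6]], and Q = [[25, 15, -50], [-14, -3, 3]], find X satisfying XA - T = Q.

XA = Q + T = [[20, 12, -44], [-8, -1, 9]].
Right-multiplying both sides by A⁻¹ gives X = (Q + T)A⁻¹.
det A = -6; the adjugate gives A⁻¹ = [[-5/6, 2/3, -1/3], [-10/3, 5/3, -1/3], [-4/3, 2/3, -1/3]].
X = (Q + T)A⁻¹ = [[2, 4, 4], [-2, -1, 0]].

X = [[2, 4, 4], [-2, -1, 0]]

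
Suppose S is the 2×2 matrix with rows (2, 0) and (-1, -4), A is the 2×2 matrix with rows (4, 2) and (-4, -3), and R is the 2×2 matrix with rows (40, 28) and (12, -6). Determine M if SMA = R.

M = S⁻¹RA⁻¹ (apply S⁻¹ on the left and A⁻¹ on the right).
S has determinant -8; S⁻¹ = [[1/2, 0], [-1/8, -1/4]].
det A = -4, so A⁻¹ = [[3/4, 1/2], [-1, -1]].
S⁻¹R = [[20, 14], [-8, -2]].
M = (S⁻¹R)A⁻¹ = [[1, -4], [-4, -2]].

M = [[1, -4], [-4, -2]]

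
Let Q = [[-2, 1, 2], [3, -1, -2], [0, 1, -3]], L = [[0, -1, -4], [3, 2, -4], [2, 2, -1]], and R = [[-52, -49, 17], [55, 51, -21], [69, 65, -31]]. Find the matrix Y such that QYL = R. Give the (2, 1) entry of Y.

Left-multiply by Q⁻¹ and right-multiply by L⁻¹: Y = Q⁻¹RL⁻¹.
Q has determinant 5; Q⁻¹ = [[1, 1, 0], [9/5, 6/5, 2/5], [3/5, 2/5, -1/5]].
det L = -3; the adjugate gives L⁻¹ = [[-2, 3, -4], [5/3, -8/3, 4], [-2/3, 2/3, -1]].
Q⁻¹R = [[3, 2, -4], [0, -1, -7], [-23, -22, 8]].
Y = (Q⁻¹R)L⁻¹ = [[0, 1, 0], [3, -2, 3], [4, -5, -4]].

3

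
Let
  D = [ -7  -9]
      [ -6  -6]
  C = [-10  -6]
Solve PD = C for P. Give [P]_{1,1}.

-2

D is on the right of P, so right-multiply by D⁻¹: P = CD⁻¹.
det D = -12, so D⁻¹ = [[1/2, -3/4], [-1/2, 7/12]].
P = CD⁻¹ = [[-10, -6]] · [[1/2, -3/4], [-1/2, 7/12]] = [[-2, 4]].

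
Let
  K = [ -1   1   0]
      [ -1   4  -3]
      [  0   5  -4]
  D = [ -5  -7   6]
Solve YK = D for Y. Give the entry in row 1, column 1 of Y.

Right-multiplying both sides by K⁻¹ gives Y = DK⁻¹.
det K = -3, so K⁻¹ = [[1/3, -4/3, 1], [4/3, -4/3, 1], [5/3, -5/3, 1]].
Y = DK⁻¹ = [[-5, -7, 6]] · [[1/3, -4/3, 1], [4/3, -4/3, 1], [5/3, -5/3, 1]] = [[-1, 6, -6]].

-1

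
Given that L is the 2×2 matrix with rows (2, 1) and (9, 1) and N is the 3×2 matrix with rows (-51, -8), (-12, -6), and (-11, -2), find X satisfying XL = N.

Since L sits to the right of X, X = NL⁻¹.
det L = -7, so L⁻¹ = [[-1/7, 1/7], [9/7, -2/7]].
X = NL⁻¹ = [[-51, -8], [-12, -6], [-11, -2]] · [[-1/7, 1/7], [9/7, -2/7]] = [[-3, -5], [-6, 0], [-1, -1]].

X = [[-3, -5], [-6, 0], [-1, -1]]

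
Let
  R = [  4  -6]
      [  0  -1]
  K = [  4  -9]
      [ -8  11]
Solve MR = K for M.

R is on the right of M, so right-multiply by R⁻¹: M = KR⁻¹.
det R = -4; the adjugate gives R⁻¹ = [[1/4, -3/2], [0, -1]].
M = KR⁻¹ = [[4, -9], [-8, 11]] · [[1/4, -3/2], [0, -1]] = [[1, 3], [-2, 1]].

M = [[1, 3], [-2, 1]]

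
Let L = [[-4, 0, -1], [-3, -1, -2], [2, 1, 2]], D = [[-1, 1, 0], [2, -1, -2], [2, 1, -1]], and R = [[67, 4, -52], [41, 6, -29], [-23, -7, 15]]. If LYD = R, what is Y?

Isolating Y: multiply by L⁻¹ from the left and D⁻¹ from the right, so Y = L⁻¹RD⁻¹.
det L = 1; the adjugate gives L⁻¹ = [[0, -1, -1], [2, -6, -5], [-1, 4, 4]].
det D = -5; the adjugate gives D⁻¹ = [[-3/5, -1/5, 2/5], [2/5, -1/5, 2/5], [-4/5, -3/5, 1/5]].
L⁻¹R = [[-18, 1, 14], [3, 7, -5], [5, -8, -4]].
Y = (L⁻¹R)D⁻¹ = [[0, -5, -4], [5, 1, 3], [-3, 3, -2]].

Y = [[0, -5, -4], [5, 1, 3], [-3, 3, -2]]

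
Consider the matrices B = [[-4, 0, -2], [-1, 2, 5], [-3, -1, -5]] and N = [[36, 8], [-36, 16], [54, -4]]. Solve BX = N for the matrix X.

Left-multiplying both sides by B⁻¹ gives X = B⁻¹N.
det B = 6; the adjugate gives B⁻¹ = [[-5/6, 1/3, 2/3], [-10/3, 7/3, 11/3], [7/6, -2/3, -4/3]].
X = B⁻¹N = [[-5/6, 1/3, 2/3], [-10/3, 7/3, 11/3], [7/6, -2/3, -4/3]] · [[36, 8], [-36, 16], [54, -4]] = [[-6, -4], [-6, -4], [-6, 4]].

X = [[-6, -4], [-6, -4], [-6, 4]]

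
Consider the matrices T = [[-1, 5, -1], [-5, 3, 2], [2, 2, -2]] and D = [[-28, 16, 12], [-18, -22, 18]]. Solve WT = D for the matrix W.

Since T sits to the right of W, W = DT⁻¹.
det T = -4; the adjugate gives T⁻¹ = [[5/2, -2, -13/4], [3/2, -1, -7/4], [4, -3, -11/2]].
W = DT⁻¹ = [[-28, 16, 12], [-18, -22, 18]] · [[5/2, -2, -13/4], [3/2, -1, -7/4], [4, -3, -11/2]] = [[2, 4, -3], [-6, 4, -2]].

W = [[2, 4, -3], [-6, 4, -2]]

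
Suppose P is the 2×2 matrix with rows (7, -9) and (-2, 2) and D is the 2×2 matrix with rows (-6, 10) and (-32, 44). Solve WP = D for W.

Since P sits to the right of W, W = DP⁻¹.
det P = -4, so P⁻¹ = [[-1/2, -9/4], [-1/2, -7/4]].
W = DP⁻¹ = [[-6, 10], [-32, 44]] · [[-1/2, -9/4], [-1/2, -7/4]] = [[-2, -4], [-6, -5]].

W = [[-2, -4], [-6, -5]]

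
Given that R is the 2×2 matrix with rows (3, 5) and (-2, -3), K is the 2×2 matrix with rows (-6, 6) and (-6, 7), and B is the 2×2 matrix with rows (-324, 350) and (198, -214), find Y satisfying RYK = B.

Y = [[1, 2], [5, 4]]

Y = R⁻¹BK⁻¹ (apply R⁻¹ on the left and K⁻¹ on the right).
det R = 1, so R⁻¹ = [[-3, -5], [2, 3]].
det K = -6, so K⁻¹ = [[-7/6, 1], [-1, 1]].
R⁻¹B = [[-18, 20], [-54, 58]].
Y = (R⁻¹B)K⁻¹ = [[1, 2], [5, 4]].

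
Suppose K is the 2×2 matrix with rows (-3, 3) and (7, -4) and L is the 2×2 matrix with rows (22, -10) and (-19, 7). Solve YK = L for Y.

Since K sits to the right of Y, Y = LK⁻¹.
det K = -9; the adjugate gives K⁻¹ = [[4/9, 1/3], [7/9, 1/3]].
Y = LK⁻¹ = [[22, -10], [-19, 7]] · [[4/9, 1/3], [7/9, 1/3]] = [[2, 4], [-3, -4]].

Y = [[2, 4], [-3, -4]]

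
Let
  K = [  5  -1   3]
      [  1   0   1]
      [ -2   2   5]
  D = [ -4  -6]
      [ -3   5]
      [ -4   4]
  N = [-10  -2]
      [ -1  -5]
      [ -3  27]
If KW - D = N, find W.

W = [[-3, -5], [-4, -2], [-1, 5]]

KW = N + D = [[-14, -8], [-4, 0], [-7, 31]].
Left-multiplying both sides by K⁻¹ gives W = K⁻¹(N + D).
det K = 3; the adjugate gives K⁻¹ = [[-2/3, 11/3, -1/3], [-7/3, 31/3, -2/3], [2/3, -8/3, 1/3]].
W = K⁻¹(N + D) = [[-3, -5], [-4, -2], [-1, 5]].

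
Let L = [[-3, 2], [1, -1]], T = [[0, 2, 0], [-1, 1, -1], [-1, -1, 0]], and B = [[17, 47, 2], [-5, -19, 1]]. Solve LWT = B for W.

Isolating W: multiply by L⁻¹ from the left and T⁻¹ from the right, so W = L⁻¹BT⁻¹.
det L = 1, so L⁻¹ = [[-1, -2], [-1, -3]].
det T = 2; the adjugate gives T⁻¹ = [[-1/2, 0, -1], [1/2, 0, 0], [1, -1, 1]].
L⁻¹B = [[-7, -9, -4], [-2, 10, -5]].
W = (L⁻¹B)T⁻¹ = [[-5, 4, 3], [1, 5, -3]].

W = [[-5, 4, 3], [1, 5, -3]]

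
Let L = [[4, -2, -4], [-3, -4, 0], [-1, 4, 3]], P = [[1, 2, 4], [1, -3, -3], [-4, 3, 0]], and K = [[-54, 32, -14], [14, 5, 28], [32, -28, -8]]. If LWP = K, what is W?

Left-multiply by L⁻¹ and right-multiply by P⁻¹: W = L⁻¹KP⁻¹.
det L = -2; the adjugate gives L⁻¹ = [[6, 5, 8], [-9/2, -4, -6], [8, 7, 11]].
det P = -3; the adjugate gives P⁻¹ = [[-3, -4, -2], [-4, -16/3, -7/3], [3, 11/3, 5/3]].
L⁻¹K = [[2, -7, -8], [-5, 4, -1], [18, -17, -4]].
W = (L⁻¹K)P⁻¹ = [[-2, 0, -1], [-4, -5, -1], [2, 4, -3]].

W = [[-2, 0, -1], [-4, -5, -1], [2, 4, -3]]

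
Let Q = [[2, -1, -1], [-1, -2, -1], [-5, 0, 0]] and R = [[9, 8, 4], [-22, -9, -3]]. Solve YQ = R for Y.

Right-multiplying both sides by Q⁻¹ gives Y = RQ⁻¹.
Q has determinant 5; Q⁻¹ = [[0, 0, -1/5], [1, -1, 3/5], [-2, 1, -1]].
Y = RQ⁻¹ = [[9, 8, 4], [-22, -9, -3]] · [[0, 0, -1/5], [1, -1, 3/5], [-2, 1, -1]] = [[0, -4, -1], [-3, 6, 2]].

Y = [[0, -4, -1], [-3, 6, 2]]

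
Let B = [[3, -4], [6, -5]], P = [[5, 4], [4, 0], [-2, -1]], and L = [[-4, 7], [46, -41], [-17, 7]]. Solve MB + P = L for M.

M = [[3, -3], [4, 5], [3, -4]]

MB = L − P = [[-9, 3], [42, -41], [-15, 8]].
Right-multiplying both sides by B⁻¹ gives M = (L − P)B⁻¹.
det B = 9, so B⁻¹ = [[-5/9, 4/9], [-2/3, 1/3]].
M = (L − P)B⁻¹ = [[3, -3], [4, 5], [3, -4]].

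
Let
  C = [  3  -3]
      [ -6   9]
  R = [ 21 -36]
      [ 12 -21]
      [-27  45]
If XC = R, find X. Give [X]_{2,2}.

-3

Right-multiplying both sides by C⁻¹ gives X = RC⁻¹.
C has determinant 9; C⁻¹ = [[1, 1/3], [2/3, 1/3]].
X = RC⁻¹ = [[21, -36], [12, -21], [-27, 45]] · [[1, 1/3], [2/3, 1/3]] = [[-3, -5], [-2, -3], [3, 6]].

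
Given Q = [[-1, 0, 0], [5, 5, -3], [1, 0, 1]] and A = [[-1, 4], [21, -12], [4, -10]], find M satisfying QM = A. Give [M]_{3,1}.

3

Q is on the left of M, so left-multiply by Q⁻¹: M = Q⁻¹A.
det Q = -5, so Q⁻¹ = [[-1, 0, 0], [8/5, 1/5, 3/5], [1, 0, 1]].
M = Q⁻¹A = [[-1, 0, 0], [8/5, 1/5, 3/5], [1, 0, 1]] · [[-1, 4], [21, -12], [4, -10]] = [[1, -4], [5, -2], [3, -6]].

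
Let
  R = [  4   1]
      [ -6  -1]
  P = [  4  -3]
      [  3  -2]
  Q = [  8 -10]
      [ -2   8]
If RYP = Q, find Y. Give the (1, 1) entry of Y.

Isolating Y: multiply by R⁻¹ from the left and P⁻¹ from the right, so Y = R⁻¹QP⁻¹.
R has determinant 2; R⁻¹ = [[-1/2, -1/2], [3, 2]].
det P = 1, so P⁻¹ = [[-2, 3], [-3, 4]].
R⁻¹Q = [[-3, 1], [20, -14]].
Y = (R⁻¹Q)P⁻¹ = [[3, -5], [2, 4]].

3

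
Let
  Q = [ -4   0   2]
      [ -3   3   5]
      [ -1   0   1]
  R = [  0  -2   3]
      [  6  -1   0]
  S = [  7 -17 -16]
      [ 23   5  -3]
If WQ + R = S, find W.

WQ = S − R = [[7, -15, -19], [17, 6, -3]].
Right-multiplying both sides by Q⁻¹ gives W = (S − R)Q⁻¹.
Q has determinant -6; Q⁻¹ = [[-1/2, 0, 1], [1/3, 1/3, -7/3], [-1/2, 0, 2]].
W = (S − R)Q⁻¹ = [[1, -5, 4], [-5, 2, -3]].

W = [[1, -5, 4], [-5, 2, -3]]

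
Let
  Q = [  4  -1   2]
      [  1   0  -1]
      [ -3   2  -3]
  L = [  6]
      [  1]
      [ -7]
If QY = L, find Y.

Q is on the left of Y, so left-multiply by Q⁻¹: Y = Q⁻¹L.
Q has determinant 6; Q⁻¹ = [[1/3, 1/6, 1/6], [1, -1, 1], [1/3, -5/6, 1/6]].
Y = Q⁻¹L = [[1/3, 1/6, 1/6], [1, -1, 1], [1/3, -5/6, 1/6]] · [[6], [1], [-7]] = [[1], [-2], [0]].

Y = [[1], [-2], [0]]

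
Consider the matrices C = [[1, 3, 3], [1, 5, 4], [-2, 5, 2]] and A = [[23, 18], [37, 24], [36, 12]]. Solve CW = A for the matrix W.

W = [[-1, 0], [6, 0], [2, 6]]

C is on the left of W, so left-multiply by C⁻¹: W = C⁻¹A.
C has determinant 5; C⁻¹ = [[-2, 9/5, -3/5], [-2, 8/5, -1/5], [3, -11/5, 2/5]].
W = C⁻¹A = [[-2, 9/5, -3/5], [-2, 8/5, -1/5], [3, -11/5, 2/5]] · [[23, 18], [37, 24], [36, 12]] = [[-1, 0], [6, 0], [2, 6]].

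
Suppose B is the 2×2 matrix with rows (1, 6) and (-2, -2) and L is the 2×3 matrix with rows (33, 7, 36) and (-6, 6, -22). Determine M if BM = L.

Since B multiplies M on the left, M = B⁻¹L.
det B = 10, so B⁻¹ = [[-1/5, -3/5], [1/5, 1/10]].
M = B⁻¹L = [[-1/5, -3/5], [1/5, 1/10]] · [[33, 7, 36], [-6, 6, -22]] = [[-3, -5, 6], [6, 2, 5]].

M = [[-3, -5, 6], [6, 2, 5]]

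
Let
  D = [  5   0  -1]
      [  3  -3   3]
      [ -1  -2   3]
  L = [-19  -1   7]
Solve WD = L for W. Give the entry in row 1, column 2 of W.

Since D sits to the right of W, W = LD⁻¹.
det D = -6; the adjugate gives D⁻¹ = [[1/2, -1/3, 1/2], [2, -7/3, 3], [3/2, -5/3, 5/2]].
W = LD⁻¹ = [[-19, -1, 7]] · [[1/2, -1/3, 1/2], [2, -7/3, 3], [3/2, -5/3, 5/2]] = [[-1, -3, 5]].

-3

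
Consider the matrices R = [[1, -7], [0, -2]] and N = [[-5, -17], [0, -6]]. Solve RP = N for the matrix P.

Since R multiplies P on the left, P = R⁻¹N.
det R = -2, so R⁻¹ = [[1, -7/2], [0, -1/2]].
P = R⁻¹N = [[1, -7/2], [0, -1/2]] · [[-5, -17], [0, -6]] = [[-5, 4], [0, 3]].

P = [[-5, 4], [0, 3]]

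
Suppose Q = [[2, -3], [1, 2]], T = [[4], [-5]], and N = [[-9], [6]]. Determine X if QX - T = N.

QX = N + T = [[-5], [1]].
Left-multiplying both sides by Q⁻¹ gives X = Q⁻¹(N + T).
det Q = 7; the adjugate gives Q⁻¹ = [[2/7, 3/7], [-1/7, 2/7]].
X = Q⁻¹(N + T) = [[-1], [1]].

X = [[-1], [1]]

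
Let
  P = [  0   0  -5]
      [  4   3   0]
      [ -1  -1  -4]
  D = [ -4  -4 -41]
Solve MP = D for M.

M = [[5, 0, 4]]

Right-multiplying both sides by P⁻¹ gives M = DP⁻¹.
det P = 5, so P⁻¹ = [[-12/5, 1, 3], [16/5, -1, -4], [-1/5, 0, 0]].
M = DP⁻¹ = [[-4, -4, -41]] · [[-12/5, 1, 3], [16/5, -1, -4], [-1/5, 0, 0]] = [[5, 0, 4]].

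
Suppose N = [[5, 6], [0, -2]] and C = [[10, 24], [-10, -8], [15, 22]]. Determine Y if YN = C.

Y = [[2, -6], [-2, -2], [3, -2]]

N is on the right of Y, so right-multiply by N⁻¹: Y = CN⁻¹.
N has determinant -10; N⁻¹ = [[1/5, 3/5], [0, -1/2]].
Y = CN⁻¹ = [[10, 24], [-10, -8], [15, 22]] · [[1/5, 3/5], [0, -1/2]] = [[2, -6], [-2, -2], [3, -2]].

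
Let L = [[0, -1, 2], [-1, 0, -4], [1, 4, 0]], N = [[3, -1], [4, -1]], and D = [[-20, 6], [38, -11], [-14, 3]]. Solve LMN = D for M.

Isolating M: multiply by L⁻¹ from the left and N⁻¹ from the right, so M = L⁻¹DN⁻¹.
L has determinant -4; L⁻¹ = [[-4, -2, -1], [1, 1/2, 1/2], [1, 1/4, 1/4]].
N has determinant 1; N⁻¹ = [[-1, 1], [-4, 3]].
L⁻¹D = [[18, -5], [-8, 2], [-14, 4]].
M = (L⁻¹D)N⁻¹ = [[2, 3], [0, -2], [-2, -2]].

M = [[2, 3], [0, -2], [-2, -2]]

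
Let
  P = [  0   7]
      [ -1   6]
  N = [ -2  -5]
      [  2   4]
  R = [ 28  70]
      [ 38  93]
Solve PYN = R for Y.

Y = P⁻¹RN⁻¹ (apply P⁻¹ on the left and N⁻¹ on the right).
det P = 7, so P⁻¹ = [[6/7, -1], [1/7, 0]].
N has determinant 2; N⁻¹ = [[2, 5/2], [-1, -1]].
P⁻¹R = [[-14, -33], [4, 10]].
Y = (P⁻¹R)N⁻¹ = [[5, -2], [-2, 0]].

Y = [[5, -2], [-2, 0]]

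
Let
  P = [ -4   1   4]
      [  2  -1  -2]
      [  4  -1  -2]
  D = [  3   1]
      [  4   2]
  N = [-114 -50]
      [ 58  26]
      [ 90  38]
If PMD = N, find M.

Isolating M: multiply by P⁻¹ from the left and D⁻¹ from the right, so M = P⁻¹ND⁻¹.
P has determinant 4; P⁻¹ = [[0, -1/2, 1/2], [-1, -2, 0], [1/2, 0, 1/2]].
det D = 2; the adjugate gives D⁻¹ = [[1, -1/2], [-2, 3/2]].
P⁻¹N = [[16, 6], [-2, -2], [-12, -6]].
M = (P⁻¹N)D⁻¹ = [[4, 1], [2, -2], [0, -3]].

M = [[4, 1], [2, -2], [0, -3]]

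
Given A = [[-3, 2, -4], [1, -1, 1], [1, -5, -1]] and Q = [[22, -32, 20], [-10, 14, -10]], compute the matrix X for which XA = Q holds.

X = [[-6, 0, 4], [4, 4, -2]]

A is on the right of X, so right-multiply by A⁻¹: X = QA⁻¹.
det A = 2; the adjugate gives A⁻¹ = [[3, 11, -1], [1, 7/2, -1/2], [-2, -13/2, 1/2]].
X = QA⁻¹ = [[22, -32, 20], [-10, 14, -10]] · [[3, 11, -1], [1, 7/2, -1/2], [-2, -13/2, 1/2]] = [[-6, 0, 4], [4, 4, -2]].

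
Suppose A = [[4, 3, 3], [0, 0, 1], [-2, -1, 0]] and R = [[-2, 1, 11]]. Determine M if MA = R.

M = [[2, 5, 5]]

Since A sits to the right of M, M = RA⁻¹.
det A = -2; the adjugate gives A⁻¹ = [[-1/2, 3/2, -3/2], [1, -3, 2], [0, 1, 0]].
M = RA⁻¹ = [[-2, 1, 11]] · [[-1/2, 3/2, -3/2], [1, -3, 2], [0, 1, 0]] = [[2, 5, 5]].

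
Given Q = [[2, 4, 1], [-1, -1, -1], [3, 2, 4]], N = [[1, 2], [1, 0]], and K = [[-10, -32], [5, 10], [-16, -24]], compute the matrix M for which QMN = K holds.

Isolating M: multiply by Q⁻¹ from the left and N⁻¹ from the right, so M = Q⁻¹KN⁻¹.
Q has determinant 1; Q⁻¹ = [[-2, -14, -3], [1, 5, 1], [1, 8, 2]].
det N = -2, so N⁻¹ = [[0, 1], [1/2, -1/2]].
Q⁻¹K = [[-2, -4], [-1, -6], [-2, 0]].
M = (Q⁻¹K)N⁻¹ = [[-2, 0], [-3, 2], [0, -2]].

M = [[-2, 0], [-3, 2], [0, -2]]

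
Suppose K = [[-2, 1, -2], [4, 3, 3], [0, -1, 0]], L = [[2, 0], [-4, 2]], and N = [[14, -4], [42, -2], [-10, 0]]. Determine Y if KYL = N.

Left-multiply by K⁻¹ and right-multiply by L⁻¹: Y = K⁻¹NL⁻¹.
det K = 2, so K⁻¹ = [[3/2, 1, 9/2], [0, 0, -1], [-2, -1, -5]].
det L = 4, so L⁻¹ = [[1/2, 0], [1, 1/2]].
K⁻¹N = [[18, -8], [10, 0], [-20, 10]].
Y = (K⁻¹N)L⁻¹ = [[1, -4], [5, 0], [0, 5]].

Y = [[1, -4], [5, 0], [0, 5]]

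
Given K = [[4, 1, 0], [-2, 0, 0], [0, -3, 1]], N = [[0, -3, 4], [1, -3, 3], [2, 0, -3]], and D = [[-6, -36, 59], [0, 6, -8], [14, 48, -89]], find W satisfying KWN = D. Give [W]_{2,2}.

4

W = K⁻¹DN⁻¹ (apply K⁻¹ on the left and N⁻¹ on the right).
det K = 2; the adjugate gives K⁻¹ = [[0, -1/2, 0], [1, 2, 0], [3, 6, 1]].
N has determinant -3; N⁻¹ = [[-3, 3, -1], [-3, 8/3, -4/3], [-2, 2, -1]].
K⁻¹D = [[0, -3, 4], [-6, -24, 43], [-4, -24, 40]].
W = (K⁻¹D)N⁻¹ = [[1, 0, 0], [4, 4, -5], [4, 4, -4]].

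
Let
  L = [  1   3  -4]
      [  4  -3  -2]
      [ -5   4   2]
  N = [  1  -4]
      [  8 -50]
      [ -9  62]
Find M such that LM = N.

Since L multiplies M on the left, M = L⁻¹N.
L has determinant 4; L⁻¹ = [[1/2, -11/2, -9/2], [1/2, -9/2, -7/2], [1/4, -19/4, -15/4]].
M = L⁻¹N = [[1/2, -11/2, -9/2], [1/2, -9/2, -7/2], [1/4, -19/4, -15/4]] · [[1, -4], [8, -50], [-9, 62]] = [[-3, -6], [-4, 6], [-4, 4]].

M = [[-3, -6], [-4, 6], [-4, 4]]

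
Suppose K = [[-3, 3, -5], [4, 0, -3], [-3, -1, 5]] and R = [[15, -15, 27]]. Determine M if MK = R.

M = [[-3, 6, 6]]

Since K sits to the right of M, M = RK⁻¹.
det K = -4, so K⁻¹ = [[3/4, 5/2, 9/4], [11/4, 15/2, 29/4], [1, 3, 3]].
M = RK⁻¹ = [[15, -15, 27]] · [[3/4, 5/2, 9/4], [11/4, 15/2, 29/4], [1, 3, 3]] = [[-3, 6, 6]].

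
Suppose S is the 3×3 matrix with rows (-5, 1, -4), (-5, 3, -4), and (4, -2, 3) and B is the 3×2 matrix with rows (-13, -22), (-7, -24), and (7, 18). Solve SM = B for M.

M = [[4, 1], [3, -1], [-1, 4]]

S is on the left of M, so left-multiply by S⁻¹: M = S⁻¹B.
det S = 2; the adjugate gives S⁻¹ = [[1/2, 5/2, 4], [-1/2, 1/2, 0], [-1, -3, -5]].
M = S⁻¹B = [[1/2, 5/2, 4], [-1/2, 1/2, 0], [-1, -3, -5]] · [[-13, -22], [-7, -24], [7, 18]] = [[4, 1], [3, -1], [-1, 4]].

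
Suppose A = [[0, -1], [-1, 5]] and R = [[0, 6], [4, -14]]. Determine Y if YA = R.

Right-multiplying both sides by A⁻¹ gives Y = RA⁻¹.
A has determinant -1; A⁻¹ = [[-5, -1], [-1, 0]].
Y = RA⁻¹ = [[0, 6], [4, -14]] · [[-5, -1], [-1, 0]] = [[-6, 0], [-6, -4]].

Y = [[-6, 0], [-6, -4]]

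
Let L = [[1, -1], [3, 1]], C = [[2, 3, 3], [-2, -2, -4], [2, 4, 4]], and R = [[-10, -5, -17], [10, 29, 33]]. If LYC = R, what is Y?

Y = L⁻¹RC⁻¹ (apply L⁻¹ on the left and C⁻¹ on the right).
L has determinant 4; L⁻¹ = [[1/4, 1/4], [-3/4, 1/4]].
C has determinant 4; C⁻¹ = [[2, 0, -3/2], [0, 1/2, 1/2], [-1, -1/2, 1/2]].
L⁻¹R = [[0, 6, 4], [10, 11, 21]].
Y = (L⁻¹R)C⁻¹ = [[-4, 1, 5], [-1, -5, 1]].

Y = [[-4, 1, 5], [-1, -5, 1]]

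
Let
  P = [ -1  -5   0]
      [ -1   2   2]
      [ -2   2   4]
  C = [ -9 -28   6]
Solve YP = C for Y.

Right-multiplying both sides by P⁻¹ gives Y = CP⁻¹.
det P = -4, so P⁻¹ = [[-1, -5, 5/2], [0, 1, -1/2], [-1/2, -3, 7/4]].
Y = CP⁻¹ = [[-9, -28, 6]] · [[-1, -5, 5/2], [0, 1, -1/2], [-1/2, -3, 7/4]] = [[6, -1, 2]].

Y = [[6, -1, 2]]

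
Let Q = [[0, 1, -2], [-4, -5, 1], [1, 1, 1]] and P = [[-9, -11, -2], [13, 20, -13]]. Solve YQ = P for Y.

Right-multiplying both sides by Q⁻¹ gives Y = PQ⁻¹.
det Q = 3, so Q⁻¹ = [[-2, -1, -3], [5/3, 2/3, 8/3], [1/3, 1/3, 4/3]].
Y = PQ⁻¹ = [[-9, -11, -2], [13, 20, -13]] · [[-2, -1, -3], [5/3, 2/3, 8/3], [1/3, 1/3, 4/3]] = [[-1, 1, -5], [3, -4, -3]].

Y = [[-1, 1, -5], [3, -4, -3]]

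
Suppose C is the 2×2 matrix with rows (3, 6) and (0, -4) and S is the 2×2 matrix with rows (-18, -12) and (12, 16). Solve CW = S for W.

Since C multiplies W on the left, W = C⁻¹S.
det C = -12, so C⁻¹ = [[1/3, 1/2], [0, -1/4]].
W = C⁻¹S = [[1/3, 1/2], [0, -1/4]] · [[-18, -12], [12, 16]] = [[0, 4], [-3, -4]].

W = [[0, 4], [-3, -4]]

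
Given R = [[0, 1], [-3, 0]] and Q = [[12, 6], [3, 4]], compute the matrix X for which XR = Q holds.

X = [[6, -4], [4, -1]]

Since R sits to the right of X, X = QR⁻¹.
det R = 3; the adjugate gives R⁻¹ = [[0, -1/3], [1, 0]].
X = QR⁻¹ = [[12, 6], [3, 4]] · [[0, -1/3], [1, 0]] = [[6, -4], [4, -1]].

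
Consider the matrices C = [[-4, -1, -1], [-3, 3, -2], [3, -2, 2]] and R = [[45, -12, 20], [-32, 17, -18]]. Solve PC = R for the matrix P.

P = [[-6, -4, 3], [2, 3, -5]]

Right-multiplying both sides by C⁻¹ gives P = RC⁻¹.
det C = -5, so C⁻¹ = [[-2/5, -4/5, -1], [0, 1, 1], [3/5, 11/5, 3]].
P = RC⁻¹ = [[45, -12, 20], [-32, 17, -18]] · [[-2/5, -4/5, -1], [0, 1, 1], [3/5, 11/5, 3]] = [[-6, -4, 3], [2, 3, -5]].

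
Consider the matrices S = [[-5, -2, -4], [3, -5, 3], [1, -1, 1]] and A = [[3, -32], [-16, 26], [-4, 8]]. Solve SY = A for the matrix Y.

Y = [[1, 6], [2, -1], [-3, 1]]

Left-multiplying both sides by S⁻¹ gives Y = S⁻¹A.
det S = 2, so S⁻¹ = [[-1, 3, -13], [0, -1/2, 3/2], [1, -7/2, 31/2]].
Y = S⁻¹A = [[-1, 3, -13], [0, -1/2, 3/2], [1, -7/2, 31/2]] · [[3, -32], [-16, 26], [-4, 8]] = [[1, 6], [2, -1], [-3, 1]].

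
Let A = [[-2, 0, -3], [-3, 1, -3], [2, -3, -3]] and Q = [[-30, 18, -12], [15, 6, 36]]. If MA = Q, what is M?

A is on the right of M, so right-multiply by A⁻¹: M = QA⁻¹.
det A = 3; the adjugate gives A⁻¹ = [[-4, 3, 1], [-5, 4, 1], [7/3, -2, -2/3]].
M = QA⁻¹ = [[-30, 18, -12], [15, 6, 36]] · [[-4, 3, 1], [-5, 4, 1], [7/3, -2, -2/3]] = [[2, 6, -4], [-6, -3, -3]].

M = [[2, 6, -4], [-6, -3, -3]]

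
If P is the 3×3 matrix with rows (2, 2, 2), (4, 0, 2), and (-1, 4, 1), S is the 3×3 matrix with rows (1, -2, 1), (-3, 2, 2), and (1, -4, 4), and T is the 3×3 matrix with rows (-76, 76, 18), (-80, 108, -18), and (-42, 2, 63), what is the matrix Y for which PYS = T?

Y = P⁻¹TS⁻¹ (apply P⁻¹ on the left and S⁻¹ on the right).
det P = 4, so P⁻¹ = [[-2, 3/2, 1], [-3/2, 1, 1], [4, -5/2, -2]].
det S = -2, so S⁻¹ = [[-8, -2, 3], [-7, -3/2, 5/2], [-5, -1, 2]].
P⁻¹T = [[-10, 12, 0], [-8, -4, 18], [-20, 30, -9]].
Y = (P⁻¹T)S⁻¹ = [[-4, 2, 0], [2, 4, 2], [-5, 4, -3]].

Y = [[-4, 2, 0], [2, 4, 2], [-5, 4, -3]]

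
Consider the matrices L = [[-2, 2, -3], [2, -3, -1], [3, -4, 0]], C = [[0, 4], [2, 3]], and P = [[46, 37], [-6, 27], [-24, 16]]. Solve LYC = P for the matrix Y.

Y = [[3, -4], [-1, 0], [0, -5]]

Isolating Y: multiply by L⁻¹ from the left and C⁻¹ from the right, so Y = L⁻¹PC⁻¹.
L has determinant -1; L⁻¹ = [[4, -12, 11], [3, -9, 8], [-1, 2, -2]].
det C = -8, so C⁻¹ = [[-3/8, 1/2], [1/4, 0]].
L⁻¹P = [[-8, 0], [0, -4], [-10, -15]].
Y = (L⁻¹P)C⁻¹ = [[3, -4], [-1, 0], [0, -5]].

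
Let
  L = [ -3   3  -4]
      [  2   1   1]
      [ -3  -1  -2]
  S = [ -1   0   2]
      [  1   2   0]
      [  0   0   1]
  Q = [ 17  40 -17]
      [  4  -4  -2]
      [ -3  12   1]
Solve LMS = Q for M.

M = [[0, 1, 2], [-3, 1, 1], [-3, -5, 5]]

M = L⁻¹QS⁻¹ (apply L⁻¹ on the left and S⁻¹ on the right).
det L = 2; the adjugate gives L⁻¹ = [[-1/2, 5, 7/2], [1/2, -3, -5/2], [1/2, -6, -9/2]].
det S = -2, so S⁻¹ = [[-1, 0, 2], [1/2, 1/2, -1], [0, 0, 1]].
L⁻¹Q = [[1, 2, 2], [4, 2, -5], [-2, -10, -1]].
M = (L⁻¹Q)S⁻¹ = [[0, 1, 2], [-3, 1, 1], [-3, -5, 5]].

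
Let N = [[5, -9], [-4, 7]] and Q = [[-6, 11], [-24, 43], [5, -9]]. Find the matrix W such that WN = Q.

W = [[-2, -1], [-4, 1], [1, 0]]

Right-multiplying both sides by N⁻¹ gives W = QN⁻¹.
N has determinant -1; N⁻¹ = [[-7, -9], [-4, -5]].
W = QN⁻¹ = [[-6, 11], [-24, 43], [5, -9]] · [[-7, -9], [-4, -5]] = [[-2, -1], [-4, 1], [1, 0]].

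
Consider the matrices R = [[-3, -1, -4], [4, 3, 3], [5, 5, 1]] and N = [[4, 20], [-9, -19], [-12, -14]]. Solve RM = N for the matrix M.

M = [[3, -1], [-5, -1], [-2, -4]]

R is on the left of M, so left-multiply by R⁻¹: M = R⁻¹N.
det R = 5, so R⁻¹ = [[-12/5, -19/5, 9/5], [11/5, 17/5, -7/5], [1, 2, -1]].
M = R⁻¹N = [[-12/5, -19/5, 9/5], [11/5, 17/5, -7/5], [1, 2, -1]] · [[4, 20], [-9, -19], [-12, -14]] = [[3, -1], [-5, -1], [-2, -4]].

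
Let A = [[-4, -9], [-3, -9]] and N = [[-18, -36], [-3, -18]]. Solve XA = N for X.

X = [[6, -2], [-3, 5]]

Since A sits to the right of X, X = NA⁻¹.
det A = 9, so A⁻¹ = [[-1, 1], [1/3, -4/9]].
X = NA⁻¹ = [[-18, -36], [-3, -18]] · [[-1, 1], [1/3, -4/9]] = [[6, -2], [-3, 5]].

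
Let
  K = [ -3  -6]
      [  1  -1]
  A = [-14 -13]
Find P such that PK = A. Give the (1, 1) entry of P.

K is on the right of P, so right-multiply by K⁻¹: P = AK⁻¹.
det K = 9, so K⁻¹ = [[-1/9, 2/3], [-1/9, -1/3]].
P = AK⁻¹ = [[-14, -13]] · [[-1/9, 2/3], [-1/9, -1/3]] = [[3, -5]].

3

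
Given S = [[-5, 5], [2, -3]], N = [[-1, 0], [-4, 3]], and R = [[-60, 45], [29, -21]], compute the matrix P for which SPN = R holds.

Left-multiply by S⁻¹ and right-multiply by N⁻¹: P = S⁻¹RN⁻¹.
det S = 5; the adjugate gives S⁻¹ = [[-3/5, -1], [-2/5, -1]].
det N = -3; the adjugate gives N⁻¹ = [[-1, 0], [-4/3, 1/3]].
S⁻¹R = [[7, -6], [-5, 3]].
P = (S⁻¹R)N⁻¹ = [[1, -2], [1, 1]].

P = [[1, -2], [1, 1]]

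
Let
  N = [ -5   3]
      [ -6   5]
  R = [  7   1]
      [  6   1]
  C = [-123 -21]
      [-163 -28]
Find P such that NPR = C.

Left-multiply by N⁻¹ and right-multiply by R⁻¹: P = N⁻¹CR⁻¹.
N has determinant -7; N⁻¹ = [[-5/7, 3/7], [-6/7, 5/7]].
R has determinant 1; R⁻¹ = [[1, -1], [-6, 7]].
N⁻¹C = [[18, 3], [-11, -2]].
P = (N⁻¹C)R⁻¹ = [[0, 3], [1, -3]].

P = [[0, 3], [1, -3]]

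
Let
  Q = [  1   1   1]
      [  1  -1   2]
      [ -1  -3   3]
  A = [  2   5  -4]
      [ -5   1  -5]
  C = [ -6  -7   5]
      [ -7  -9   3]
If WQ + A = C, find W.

WQ = C − A = [[-8, -12, 9], [-2, -10, 8]].
Q is on the right of W, so right-multiply by Q⁻¹: W = (C − A)Q⁻¹.
det Q = -6; the adjugate gives Q⁻¹ = [[-1/2, 1, -1/2], [5/6, -2/3, 1/6], [2/3, -1/3, 1/3]].
W = (C − A)Q⁻¹ = [[0, -3, 5], [-2, 2, 2]].

W = [[0, -3, 5], [-2, 2, 2]]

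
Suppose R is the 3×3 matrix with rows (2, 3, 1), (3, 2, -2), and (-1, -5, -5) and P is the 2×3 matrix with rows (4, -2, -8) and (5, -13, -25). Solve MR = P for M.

M = [[5, -1, 3], [-2, 4, 3]]

R is on the right of M, so right-multiply by R⁻¹: M = PR⁻¹.
R has determinant -2; R⁻¹ = [[10, -5, 4], [-17/2, 9/2, -7/2], [13/2, -7/2, 5/2]].
M = PR⁻¹ = [[4, -2, -8], [5, -13, -25]] · [[10, -5, 4], [-17/2, 9/2, -7/2], [13/2, -7/2, 5/2]] = [[5, -1, 3], [-2, 4, 3]].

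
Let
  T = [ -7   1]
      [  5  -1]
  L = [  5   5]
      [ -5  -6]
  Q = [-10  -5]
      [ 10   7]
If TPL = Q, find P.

Isolating P: multiply by T⁻¹ from the left and L⁻¹ from the right, so P = T⁻¹QL⁻¹.
det T = 2; the adjugate gives T⁻¹ = [[-1/2, -1/2], [-5/2, -7/2]].
det L = -5; the adjugate gives L⁻¹ = [[6/5, 1], [-1, -1]].
T⁻¹Q = [[0, -1], [-10, -12]].
P = (T⁻¹Q)L⁻¹ = [[1, 1], [0, 2]].

P = [[1, 1], [0, 2]]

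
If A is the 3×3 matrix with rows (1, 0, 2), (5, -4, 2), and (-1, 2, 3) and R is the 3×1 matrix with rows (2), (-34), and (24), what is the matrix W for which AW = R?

A is on the left of W, so left-multiply by A⁻¹: W = A⁻¹R.
A has determinant -4; A⁻¹ = [[4, -1, -2], [17/4, -5/4, -2], [-3/2, 1/2, 1]].
W = A⁻¹R = [[4, -1, -2], [17/4, -5/4, -2], [-3/2, 1/2, 1]] · [[2], [-34], [24]] = [[-6], [3], [4]].

W = [[-6], [3], [4]]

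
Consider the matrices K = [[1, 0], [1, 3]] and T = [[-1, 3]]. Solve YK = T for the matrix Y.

Since K sits to the right of Y, Y = TK⁻¹.
det K = 3, so K⁻¹ = [[1, 0], [-1/3, 1/3]].
Y = TK⁻¹ = [[-1, 3]] · [[1, 0], [-1/3, 1/3]] = [[-2, 1]].

Y = [[-2, 1]]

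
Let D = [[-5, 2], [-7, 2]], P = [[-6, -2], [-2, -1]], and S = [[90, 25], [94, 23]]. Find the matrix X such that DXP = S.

X = [[2, -5], [-5, -5]]

X = D⁻¹SP⁻¹ (apply D⁻¹ on the left and P⁻¹ on the right).
det D = 4; the adjugate gives D⁻¹ = [[1/2, -1/2], [7/4, -5/4]].
det P = 2, so P⁻¹ = [[-1/2, 1], [1, -3]].
D⁻¹S = [[-2, 1], [40, 15]].
X = (D⁻¹S)P⁻¹ = [[2, -5], [-5, -5]].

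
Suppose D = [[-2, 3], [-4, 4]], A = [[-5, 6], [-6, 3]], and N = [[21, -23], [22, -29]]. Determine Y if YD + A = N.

YD = N − A = [[26, -29], [28, -32]].
Since D sits to the right of Y, Y = (N − A)D⁻¹.
det D = 4; the adjugate gives D⁻¹ = [[1, -3/4], [1, -1/2]].
Y = (N − A)D⁻¹ = [[-3, -5], [-4, -5]].

Y = [[-3, -5], [-4, -5]]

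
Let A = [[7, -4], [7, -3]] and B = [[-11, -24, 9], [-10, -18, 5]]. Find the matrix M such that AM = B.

Left-multiplying both sides by A⁻¹ gives M = A⁻¹B.
det A = 7; the adjugate gives A⁻¹ = [[-3/7, 4/7], [-1, 1]].
M = A⁻¹B = [[-3/7, 4/7], [-1, 1]] · [[-11, -24, 9], [-10, -18, 5]] = [[-1, 0, -1], [1, 6, -4]].

M = [[-1, 0, -1], [1, 6, -4]]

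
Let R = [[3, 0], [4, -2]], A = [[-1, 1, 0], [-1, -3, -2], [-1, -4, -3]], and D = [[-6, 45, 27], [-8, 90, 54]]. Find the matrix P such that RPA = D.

P = R⁻¹DA⁻¹ (apply R⁻¹ on the left and A⁻¹ on the right).
det R = -6; the adjugate gives R⁻¹ = [[1/3, 0], [2/3, -1/2]].
det A = -2, so A⁻¹ = [[-1/2, -3/2, 1], [1/2, -3/2, 1], [-1/2, 5/2, -2]].
R⁻¹D = [[-2, 15, 9], [0, -15, -9]].
P = (R⁻¹D)A⁻¹ = [[4, 3, -5], [-3, 0, 3]].

P = [[4, 3, -5], [-3, 0, 3]]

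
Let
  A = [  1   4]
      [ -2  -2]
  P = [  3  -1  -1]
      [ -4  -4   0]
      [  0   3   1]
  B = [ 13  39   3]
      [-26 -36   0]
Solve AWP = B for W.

Left-multiply by A⁻¹ and right-multiply by P⁻¹: W = A⁻¹BP⁻¹.
A has determinant 6; A⁻¹ = [[-1/3, -2/3], [1/3, 1/6]].
det P = -4, so P⁻¹ = [[1, 1/2, 1], [-1, -3/4, -1], [3, 9/4, 4]].
A⁻¹B = [[13, 11, -1], [0, 7, 1]].
W = (A⁻¹B)P⁻¹ = [[-1, -4, -2], [-4, -3, -3]].

W = [[-1, -4, -2], [-4, -3, -3]]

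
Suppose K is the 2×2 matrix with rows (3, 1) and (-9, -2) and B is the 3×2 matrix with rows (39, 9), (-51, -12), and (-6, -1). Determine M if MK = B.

M = [[1, -4], [-2, 5], [1, 1]]

Right-multiplying both sides by K⁻¹ gives M = BK⁻¹.
det K = 3; the adjugate gives K⁻¹ = [[-2/3, -1/3], [3, 1]].
M = BK⁻¹ = [[39, 9], [-51, -12], [-6, -1]] · [[-2/3, -1/3], [3, 1]] = [[1, -4], [-2, 5], [1, 1]].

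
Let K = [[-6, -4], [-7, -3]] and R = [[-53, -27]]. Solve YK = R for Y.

Y = [[3, 5]]

K is on the right of Y, so right-multiply by K⁻¹: Y = RK⁻¹.
det K = -10; the adjugate gives K⁻¹ = [[3/10, -2/5], [-7/10, 3/5]].
Y = RK⁻¹ = [[-53, -27]] · [[3/10, -2/5], [-7/10, 3/5]] = [[3, 5]].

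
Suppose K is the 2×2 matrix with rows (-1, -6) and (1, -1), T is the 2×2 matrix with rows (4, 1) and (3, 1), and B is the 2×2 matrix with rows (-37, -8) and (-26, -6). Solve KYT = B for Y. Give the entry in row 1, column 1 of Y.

-5

Left-multiply by K⁻¹ and right-multiply by T⁻¹: Y = K⁻¹BT⁻¹.
K has determinant 7; K⁻¹ = [[-1/7, 6/7], [-1/7, -1/7]].
det T = 1; the adjugate gives T⁻¹ = [[1, -1], [-3, 4]].
K⁻¹B = [[-17, -4], [9, 2]].
Y = (K⁻¹B)T⁻¹ = [[-5, 1], [3, -1]].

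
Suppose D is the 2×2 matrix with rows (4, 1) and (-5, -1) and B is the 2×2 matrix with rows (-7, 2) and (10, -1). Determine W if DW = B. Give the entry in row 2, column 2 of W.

6

D is on the left of W, so left-multiply by D⁻¹: W = D⁻¹B.
D has determinant 1; D⁻¹ = [[-1, -1], [5, 4]].
W = D⁻¹B = [[-1, -1], [5, 4]] · [[-7, 2], [10, -1]] = [[-3, -1], [5, 6]].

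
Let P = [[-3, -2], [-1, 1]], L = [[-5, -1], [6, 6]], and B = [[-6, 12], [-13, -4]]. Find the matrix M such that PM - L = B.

M = [[5, -3], [-2, -1]]

PM = B + L = [[-11, 11], [-7, 2]].
P is on the left of M, so left-multiply by P⁻¹: M = P⁻¹(B + L).
P has determinant -5; P⁻¹ = [[-1/5, -2/5], [-1/5, 3/5]].
M = P⁻¹(B + L) = [[5, -3], [-2, -1]].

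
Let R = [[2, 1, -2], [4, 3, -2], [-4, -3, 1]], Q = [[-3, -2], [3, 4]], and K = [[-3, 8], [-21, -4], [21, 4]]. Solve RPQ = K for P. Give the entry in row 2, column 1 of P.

P = R⁻¹KQ⁻¹ (apply R⁻¹ on the left and Q⁻¹ on the right).
R has determinant -2; R⁻¹ = [[3/2, -5/2, -2], [-2, 3, 2], [0, -1, -1]].
Q has determinant -6; Q⁻¹ = [[-2/3, -1/3], [1/2, 1/2]].
R⁻¹K = [[6, 14], [-15, -20], [0, 0]].
P = (R⁻¹K)Q⁻¹ = [[3, 5], [0, -5], [0, 0]].

0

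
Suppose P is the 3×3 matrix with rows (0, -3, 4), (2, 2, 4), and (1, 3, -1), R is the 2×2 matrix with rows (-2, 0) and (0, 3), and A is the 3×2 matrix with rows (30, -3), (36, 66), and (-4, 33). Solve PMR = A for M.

M = P⁻¹AR⁻¹ (apply P⁻¹ on the left and R⁻¹ on the right).
det P = -2; the adjugate gives P⁻¹ = [[7, -9/2, 10], [-3, 2, -4], [-2, 3/2, -3]].
det R = -6; the adjugate gives R⁻¹ = [[-1/2, 0], [0, 1/3]].
P⁻¹A = [[8, 12], [-2, 9], [6, 6]].
M = (P⁻¹A)R⁻¹ = [[-4, 4], [1, 3], [-3, 2]].

M = [[-4, 4], [1, 3], [-3, 2]]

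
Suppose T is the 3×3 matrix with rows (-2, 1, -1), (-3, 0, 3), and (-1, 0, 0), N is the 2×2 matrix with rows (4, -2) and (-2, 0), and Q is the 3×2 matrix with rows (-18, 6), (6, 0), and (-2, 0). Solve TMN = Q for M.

M = [[0, -1], [-3, -1], [0, -2]]

Left-multiply by T⁻¹ and right-multiply by N⁻¹: M = T⁻¹QN⁻¹.
det T = -3; the adjugate gives T⁻¹ = [[0, 0, -1], [1, 1/3, -3], [0, 1/3, -1]].
det N = -4; the adjugate gives N⁻¹ = [[0, -1/2], [-1/2, -1]].
T⁻¹Q = [[2, 0], [-10, 6], [4, 0]].
M = (T⁻¹Q)N⁻¹ = [[0, -1], [-3, -1], [0, -2]].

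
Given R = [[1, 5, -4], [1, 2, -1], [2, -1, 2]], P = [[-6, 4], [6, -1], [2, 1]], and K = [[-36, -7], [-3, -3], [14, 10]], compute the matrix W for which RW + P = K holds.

W = [[0, 2], [-2, -1], [5, 2]]

RW = K − P = [[-30, -11], [-9, -2], [12, 9]].
Left-multiplying both sides by R⁻¹ gives W = R⁻¹(K − P).
det R = 3; the adjugate gives R⁻¹ = [[1, -2, 1], [-4/3, 10/3, -1], [-5/3, 11/3, -1]].
W = R⁻¹(K − P) = [[0, 2], [-2, -1], [5, 2]].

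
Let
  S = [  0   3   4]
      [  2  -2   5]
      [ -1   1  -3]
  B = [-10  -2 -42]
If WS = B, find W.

S is on the right of W, so right-multiply by S⁻¹: W = BS⁻¹.
S has determinant 3; S⁻¹ = [[1/3, 13/3, 23/3], [1/3, 4/3, 8/3], [0, -1, -2]].
W = BS⁻¹ = [[-10, -2, -42]] · [[1/3, 13/3, 23/3], [1/3, 4/3, 8/3], [0, -1, -2]] = [[-4, -4, 2]].

W = [[-4, -4, 2]]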